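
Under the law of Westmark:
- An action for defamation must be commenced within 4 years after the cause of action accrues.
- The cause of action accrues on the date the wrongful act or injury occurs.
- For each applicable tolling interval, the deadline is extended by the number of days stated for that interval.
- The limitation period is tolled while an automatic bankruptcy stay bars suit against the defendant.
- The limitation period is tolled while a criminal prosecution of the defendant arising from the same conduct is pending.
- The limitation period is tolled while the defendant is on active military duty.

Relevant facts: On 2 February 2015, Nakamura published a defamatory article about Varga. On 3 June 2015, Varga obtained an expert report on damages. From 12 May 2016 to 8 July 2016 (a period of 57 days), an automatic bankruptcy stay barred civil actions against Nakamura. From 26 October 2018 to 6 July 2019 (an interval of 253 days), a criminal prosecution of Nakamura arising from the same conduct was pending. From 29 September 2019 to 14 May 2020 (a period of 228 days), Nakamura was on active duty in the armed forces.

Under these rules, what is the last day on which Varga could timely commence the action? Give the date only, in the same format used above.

24 July 2020

The limitation period began to run on 2 February 2015.
4 years from 2 February 2015 is 2 February 2019.
The automatic bankruptcy stay from 12 May 2016 to 8 July 2016 tolled the period for 57 days, extending the deadline to 31 March 2019.
The period was tolled for 253 days by the pending criminal prosecution (26 October 2018 to 6 July 2019), pushing the deadline to 9 December 2019.
The defendant's active military service from 29 September 2019 to 14 May 2020 tolled the period for 228 days, extending the deadline to 24 July 2020.
The other events in the timeline have no effect on the limitation period under the stated rules.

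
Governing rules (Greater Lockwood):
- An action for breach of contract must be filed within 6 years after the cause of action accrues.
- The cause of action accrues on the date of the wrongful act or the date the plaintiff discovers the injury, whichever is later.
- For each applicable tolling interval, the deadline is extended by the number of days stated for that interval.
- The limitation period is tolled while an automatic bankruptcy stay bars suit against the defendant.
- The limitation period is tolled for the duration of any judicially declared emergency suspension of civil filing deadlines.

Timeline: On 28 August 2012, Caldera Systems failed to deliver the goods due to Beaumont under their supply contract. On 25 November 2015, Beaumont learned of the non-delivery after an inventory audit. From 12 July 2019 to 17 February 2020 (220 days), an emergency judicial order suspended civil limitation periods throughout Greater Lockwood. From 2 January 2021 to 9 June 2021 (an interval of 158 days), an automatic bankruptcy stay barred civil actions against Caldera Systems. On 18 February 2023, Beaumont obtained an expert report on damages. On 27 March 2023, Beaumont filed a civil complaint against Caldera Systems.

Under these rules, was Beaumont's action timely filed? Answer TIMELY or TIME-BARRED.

Taking the later of the act (28 August 2012) and discovery (25 November 2015), the claim accrued on 25 November 2015.
The untolled deadline — 6 years after 25 November 2015 — is 25 November 2021.
The period was tolled for 220 days by the emergency suspension of filing deadlines (12 July 2019 to 17 February 2020), pushing the deadline to 3 July 2022.
The automatic bankruptcy stay from 2 January 2021 to 9 June 2021 tolled the period for 158 days, extending the deadline to 8 December 2022.
Nothing else in the chronology tolls or restarts the period.
Beaumont filed on 27 March 2023, after the 8 December 2022 deadline, so the action is time-barred.

TIME-BARRED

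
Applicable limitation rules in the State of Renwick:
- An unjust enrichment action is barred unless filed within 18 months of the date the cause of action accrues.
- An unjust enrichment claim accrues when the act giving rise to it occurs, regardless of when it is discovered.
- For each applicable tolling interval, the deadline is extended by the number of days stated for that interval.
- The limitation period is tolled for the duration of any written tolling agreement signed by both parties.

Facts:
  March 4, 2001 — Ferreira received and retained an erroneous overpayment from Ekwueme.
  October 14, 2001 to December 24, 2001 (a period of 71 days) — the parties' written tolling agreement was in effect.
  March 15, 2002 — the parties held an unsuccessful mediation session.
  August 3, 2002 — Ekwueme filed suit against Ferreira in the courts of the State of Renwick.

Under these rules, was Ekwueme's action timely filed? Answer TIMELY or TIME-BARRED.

The cause of action accrued on March 4, 2001, the date of the act.
Adding the 18 months base period to March 4, 2001 gives a deadline of September 4, 2002, before any tolling.
The period was tolled for 71 days by the written tolling agreement (October 14, 2001 to December 24, 2001), pushing the deadline to November 14, 2002.
Nothing else in the chronology tolls or restarts the period.
The August 3, 2002 filing precedes the November 14, 2002 deadline; the claim is timely.

TIMELY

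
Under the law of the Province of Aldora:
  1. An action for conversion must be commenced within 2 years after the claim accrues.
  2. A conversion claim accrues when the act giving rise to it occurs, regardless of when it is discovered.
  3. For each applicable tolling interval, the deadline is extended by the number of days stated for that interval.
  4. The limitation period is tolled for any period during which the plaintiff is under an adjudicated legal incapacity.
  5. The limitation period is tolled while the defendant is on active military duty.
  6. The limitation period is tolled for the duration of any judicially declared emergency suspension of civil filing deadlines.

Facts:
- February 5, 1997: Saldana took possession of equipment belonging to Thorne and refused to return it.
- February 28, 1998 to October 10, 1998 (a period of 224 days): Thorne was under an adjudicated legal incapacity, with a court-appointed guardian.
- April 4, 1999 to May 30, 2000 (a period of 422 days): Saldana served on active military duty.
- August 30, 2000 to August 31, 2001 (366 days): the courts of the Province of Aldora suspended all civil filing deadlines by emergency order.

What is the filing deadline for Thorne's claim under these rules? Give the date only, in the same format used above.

November 13, 2001

The limitation period began to run on February 5, 1997.
Adding the 2 years base period to February 5, 1997 gives a deadline of February 5, 1999, before any tolling.
Because the plaintiff's legal incapacity ran from February 28, 1998 to October 10, 1998, the deadline is extended by 224 days to September 17, 1999.
The period was tolled for 422 days by the defendant's active military service (April 4, 1999 to May 30, 2000), pushing the deadline to November 12, 2000.
Because the emergency suspension of filing deadlines ran from August 30, 2000 to August 31, 2001, the deadline is extended by 366 days to November 13, 2001.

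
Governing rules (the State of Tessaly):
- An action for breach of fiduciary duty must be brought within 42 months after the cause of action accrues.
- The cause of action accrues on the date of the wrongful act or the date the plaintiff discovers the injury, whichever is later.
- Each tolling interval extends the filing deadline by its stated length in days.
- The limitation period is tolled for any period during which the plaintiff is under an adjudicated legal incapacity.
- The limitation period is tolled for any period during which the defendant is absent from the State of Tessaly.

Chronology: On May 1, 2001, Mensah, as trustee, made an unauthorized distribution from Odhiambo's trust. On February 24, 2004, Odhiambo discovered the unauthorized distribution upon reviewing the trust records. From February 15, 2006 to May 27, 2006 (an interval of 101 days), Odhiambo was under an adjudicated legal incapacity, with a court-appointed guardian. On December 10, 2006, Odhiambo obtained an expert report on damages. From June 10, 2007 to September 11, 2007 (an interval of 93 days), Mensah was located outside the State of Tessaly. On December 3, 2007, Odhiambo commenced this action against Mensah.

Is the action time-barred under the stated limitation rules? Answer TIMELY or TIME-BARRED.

TIMELY

Taking the later of the act (May 1, 2001) and discovery (February 24, 2004), the claim accrued on February 24, 2004.
42 months from February 24, 2004 is August 24, 2007.
The period was tolled for 101 days by the plaintiff's legal incapacity (February 15, 2006 to May 27, 2006), pushing the deadline to December 3, 2007.
Because the defendant's absence from the jurisdiction ran from June 10, 2007 to September 11, 2007, the deadline is extended by 93 days to March 5, 2008.
None of the other events listed affects the running of the period under the stated rules.
Odhiambo filed on December 3, 2007, before the March 5, 2008 deadline, so the action is timely.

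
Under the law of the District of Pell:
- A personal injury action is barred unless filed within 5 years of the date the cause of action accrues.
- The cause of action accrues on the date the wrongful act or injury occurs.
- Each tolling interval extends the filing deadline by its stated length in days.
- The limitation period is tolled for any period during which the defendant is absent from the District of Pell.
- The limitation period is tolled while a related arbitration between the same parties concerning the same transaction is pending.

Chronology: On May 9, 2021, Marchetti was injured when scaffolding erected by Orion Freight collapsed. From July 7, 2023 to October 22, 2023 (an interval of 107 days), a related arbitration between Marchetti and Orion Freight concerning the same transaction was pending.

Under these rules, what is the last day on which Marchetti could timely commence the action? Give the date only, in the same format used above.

August 24, 2026

The cause of action accrued on May 9, 2021, the date of the act.
5 years from May 9, 2021 is May 9, 2026.
Because the pending related arbitration ran from July 7, 2023 to October 22, 2023, the deadline is extended by 107 days to August 24, 2026.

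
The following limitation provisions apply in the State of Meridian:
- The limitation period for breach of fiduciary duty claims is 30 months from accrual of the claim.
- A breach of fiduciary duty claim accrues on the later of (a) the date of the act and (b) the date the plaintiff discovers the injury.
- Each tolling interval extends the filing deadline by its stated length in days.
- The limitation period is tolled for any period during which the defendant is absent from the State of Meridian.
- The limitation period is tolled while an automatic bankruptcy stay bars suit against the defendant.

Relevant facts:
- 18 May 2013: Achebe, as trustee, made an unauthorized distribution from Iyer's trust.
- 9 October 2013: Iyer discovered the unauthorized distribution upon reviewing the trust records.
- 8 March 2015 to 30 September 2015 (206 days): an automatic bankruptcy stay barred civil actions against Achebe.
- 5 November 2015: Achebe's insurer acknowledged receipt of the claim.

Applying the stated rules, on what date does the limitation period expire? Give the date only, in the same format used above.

Because discovery on 9 October 2013 post-dates the 18 May 2013 act, accrual under the later-of rule falls on 9 October 2013.
Adding the 30 months base period to 9 October 2013 gives a deadline of 9 April 2016, before any tolling.
Because the automatic bankruptcy stay ran from 8 March 2015 to 30 September 2015, the deadline is extended by 206 days to 1 November 2016.
The other events in the timeline have no effect on the limitation period under the stated rules.

1 November 2016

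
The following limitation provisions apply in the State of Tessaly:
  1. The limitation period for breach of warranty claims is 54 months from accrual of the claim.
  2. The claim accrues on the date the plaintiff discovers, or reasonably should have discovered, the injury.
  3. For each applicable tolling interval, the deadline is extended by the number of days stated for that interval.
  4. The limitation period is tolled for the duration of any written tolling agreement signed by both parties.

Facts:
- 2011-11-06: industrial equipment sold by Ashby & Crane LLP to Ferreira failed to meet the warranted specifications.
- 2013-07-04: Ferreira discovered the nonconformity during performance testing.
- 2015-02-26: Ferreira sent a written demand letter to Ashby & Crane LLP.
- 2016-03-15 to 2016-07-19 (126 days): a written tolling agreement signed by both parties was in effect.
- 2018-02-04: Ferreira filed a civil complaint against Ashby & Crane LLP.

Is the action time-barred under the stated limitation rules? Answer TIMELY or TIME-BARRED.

Under the discovery rule, the claim accrued on 2013-07-04, when Ferreira discovered the injury — not on the 2011-11-06 date of the underlying act.
The untolled deadline — 54 months after 2013-07-04 — is 2018-01-04.
The period was tolled for 126 days by the written tolling agreement (2016-03-15 to 2016-07-19), pushing the deadline to 2018-05-10.
Nothing else in the chronology tolls or restarts the period.
The 2018-02-04 filing precedes the 2018-05-10 deadline; the claim is timely.

TIMELY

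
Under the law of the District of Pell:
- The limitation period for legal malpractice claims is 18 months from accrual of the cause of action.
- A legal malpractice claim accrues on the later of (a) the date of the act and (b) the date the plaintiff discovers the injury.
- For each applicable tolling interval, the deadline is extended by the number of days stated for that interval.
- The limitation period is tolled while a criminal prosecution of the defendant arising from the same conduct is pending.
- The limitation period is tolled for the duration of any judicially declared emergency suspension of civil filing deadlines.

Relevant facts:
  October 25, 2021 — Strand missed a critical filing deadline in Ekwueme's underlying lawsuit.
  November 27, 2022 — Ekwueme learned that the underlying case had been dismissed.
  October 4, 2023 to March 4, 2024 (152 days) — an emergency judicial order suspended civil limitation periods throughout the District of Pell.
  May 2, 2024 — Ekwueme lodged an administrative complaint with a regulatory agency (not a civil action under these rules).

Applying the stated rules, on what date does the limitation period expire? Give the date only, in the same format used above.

Because discovery on November 27, 2022 post-dates the October 25, 2021 act, accrual under the later-of rule falls on November 27, 2022.
18 months from November 27, 2022 is May 27, 2024.
Because the emergency suspension of filing deadlines ran from October 4, 2023 to March 4, 2024, the deadline is extended by 152 days to October 26, 2024.
None of the other events listed affects the running of the period under the stated rules.

October 26, 2024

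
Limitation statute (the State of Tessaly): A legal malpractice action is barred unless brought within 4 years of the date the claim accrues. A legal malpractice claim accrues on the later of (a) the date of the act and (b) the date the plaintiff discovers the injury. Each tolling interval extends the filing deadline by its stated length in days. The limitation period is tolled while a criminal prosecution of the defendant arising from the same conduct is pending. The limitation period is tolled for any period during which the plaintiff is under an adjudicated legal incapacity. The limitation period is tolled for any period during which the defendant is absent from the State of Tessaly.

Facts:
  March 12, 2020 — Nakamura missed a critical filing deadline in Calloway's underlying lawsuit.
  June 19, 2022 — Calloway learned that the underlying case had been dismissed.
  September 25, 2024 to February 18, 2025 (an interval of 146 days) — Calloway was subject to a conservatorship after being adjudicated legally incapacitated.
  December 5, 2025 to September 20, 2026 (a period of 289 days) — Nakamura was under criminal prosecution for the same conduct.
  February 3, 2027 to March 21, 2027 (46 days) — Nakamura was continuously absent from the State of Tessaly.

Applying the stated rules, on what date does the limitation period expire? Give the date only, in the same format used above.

October 13, 2027

The claim accrued on June 19, 2022 — the later of the March 12, 2020 act and the June 19, 2022 discovery.
The untolled deadline — 4 years after June 19, 2022 — is June 19, 2026.
The period was tolled for 146 days by the plaintiff's legal incapacity (September 25, 2024 to February 18, 2025), pushing the deadline to November 12, 2026.
The period was tolled for 289 days by the pending criminal prosecution (December 5, 2025 to September 20, 2026), pushing the deadline to August 28, 2027.
The period was tolled for 46 days by the defendant's absence from the jurisdiction (February 3, 2027 to March 21, 2027), pushing the deadline to October 13, 2027.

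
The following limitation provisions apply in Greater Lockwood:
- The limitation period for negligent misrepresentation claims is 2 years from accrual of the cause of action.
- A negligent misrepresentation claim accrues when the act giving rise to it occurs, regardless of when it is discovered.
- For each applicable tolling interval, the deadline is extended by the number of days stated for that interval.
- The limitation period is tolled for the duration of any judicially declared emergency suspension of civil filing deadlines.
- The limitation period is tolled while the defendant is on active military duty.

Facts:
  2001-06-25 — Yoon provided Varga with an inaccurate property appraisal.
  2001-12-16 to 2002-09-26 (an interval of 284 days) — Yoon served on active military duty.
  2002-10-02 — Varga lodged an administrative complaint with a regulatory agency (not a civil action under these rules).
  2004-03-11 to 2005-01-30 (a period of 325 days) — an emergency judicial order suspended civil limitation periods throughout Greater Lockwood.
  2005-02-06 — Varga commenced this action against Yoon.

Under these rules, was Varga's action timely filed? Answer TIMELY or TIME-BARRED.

TIMELY

The cause of action accrued on 2001-06-25, the date of the act.
Adding the 2 years base period to 2001-06-25 gives a deadline of 2003-06-25, before any tolling.
The period was tolled for 284 days by the defendant's active military service (2001-12-16 to 2002-09-26), pushing the deadline to 2004-04-04.
Because the emergency suspension of filing deadlines ran from 2004-03-11 to 2005-01-30, the deadline is extended by 325 days to 2005-02-23.
None of the other events listed affects the running of the period under the stated rules.
Varga filed on 2005-02-06, before the 2005-02-23 deadline, so the action is timely.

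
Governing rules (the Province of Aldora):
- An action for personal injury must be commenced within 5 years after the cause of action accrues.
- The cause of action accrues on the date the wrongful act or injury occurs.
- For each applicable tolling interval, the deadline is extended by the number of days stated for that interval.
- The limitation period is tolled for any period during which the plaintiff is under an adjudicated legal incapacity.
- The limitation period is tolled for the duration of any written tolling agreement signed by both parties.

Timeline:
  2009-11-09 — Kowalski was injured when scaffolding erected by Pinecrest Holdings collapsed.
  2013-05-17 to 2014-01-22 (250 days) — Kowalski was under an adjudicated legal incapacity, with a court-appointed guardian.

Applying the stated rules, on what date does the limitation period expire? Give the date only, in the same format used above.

2015-07-17

The cause of action accrued on 2009-11-09, the date of the act.
The untolled deadline — 5 years after 2009-11-09 — is 2014-11-09.
The period was tolled for 250 days by the plaintiff's legal incapacity (2013-05-17 to 2014-01-22), pushing the deadline to 2015-07-17.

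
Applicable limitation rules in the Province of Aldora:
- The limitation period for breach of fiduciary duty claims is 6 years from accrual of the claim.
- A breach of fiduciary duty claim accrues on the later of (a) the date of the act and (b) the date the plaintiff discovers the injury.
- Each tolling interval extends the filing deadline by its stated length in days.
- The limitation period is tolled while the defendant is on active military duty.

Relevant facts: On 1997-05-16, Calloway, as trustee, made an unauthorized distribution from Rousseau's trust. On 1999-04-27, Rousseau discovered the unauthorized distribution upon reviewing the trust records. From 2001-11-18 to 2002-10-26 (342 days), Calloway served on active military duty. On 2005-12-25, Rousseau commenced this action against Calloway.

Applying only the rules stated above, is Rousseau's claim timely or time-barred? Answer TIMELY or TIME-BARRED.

Because discovery on 1999-04-27 post-dates the 1997-05-16 act, accrual under the later-of rule falls on 1999-04-27.
Adding the 6 years base period to 1999-04-27 gives a deadline of 2005-04-27, before any tolling.
The period was tolled for 342 days by the defendant's active military service (2001-11-18 to 2002-10-26), pushing the deadline to 2006-04-04.
Rousseau filed on 2005-12-25, before the 2006-04-04 deadline, so the action is timely.

TIMELY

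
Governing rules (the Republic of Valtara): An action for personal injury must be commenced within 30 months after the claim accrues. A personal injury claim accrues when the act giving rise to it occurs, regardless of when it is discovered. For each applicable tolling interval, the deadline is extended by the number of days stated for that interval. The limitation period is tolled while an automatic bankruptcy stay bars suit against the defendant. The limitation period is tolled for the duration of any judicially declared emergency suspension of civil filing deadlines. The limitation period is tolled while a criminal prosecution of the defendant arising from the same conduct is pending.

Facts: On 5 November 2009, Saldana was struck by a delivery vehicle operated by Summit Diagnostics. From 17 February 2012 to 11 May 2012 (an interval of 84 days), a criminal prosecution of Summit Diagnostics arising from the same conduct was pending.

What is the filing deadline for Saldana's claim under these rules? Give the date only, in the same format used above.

28 July 2012

The claim accrued on 5 November 2009, the date of the act.
The untolled deadline — 30 months after 5 November 2009 — is 5 May 2012.
Because the pending criminal prosecution ran from 17 February 2012 to 11 May 2012, the deadline is extended by 84 days to 28 July 2012.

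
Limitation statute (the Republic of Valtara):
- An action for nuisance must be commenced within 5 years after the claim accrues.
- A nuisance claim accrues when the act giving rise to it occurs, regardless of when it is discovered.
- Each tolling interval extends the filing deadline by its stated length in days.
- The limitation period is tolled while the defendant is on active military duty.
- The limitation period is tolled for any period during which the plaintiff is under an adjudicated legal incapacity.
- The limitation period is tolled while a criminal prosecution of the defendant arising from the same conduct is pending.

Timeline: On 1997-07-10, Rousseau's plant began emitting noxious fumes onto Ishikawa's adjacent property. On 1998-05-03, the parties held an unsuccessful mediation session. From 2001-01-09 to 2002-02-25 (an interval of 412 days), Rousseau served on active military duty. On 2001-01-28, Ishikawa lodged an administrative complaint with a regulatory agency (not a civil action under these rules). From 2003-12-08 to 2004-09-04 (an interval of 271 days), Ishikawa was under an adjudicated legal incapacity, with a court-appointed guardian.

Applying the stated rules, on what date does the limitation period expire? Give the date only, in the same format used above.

2003-08-26

The claim accrued on 1997-07-10, when the wrongful act occurred.
Adding the 5 years base period to 1997-07-10 gives a deadline of 2002-07-10, before any tolling.
The defendant's active military service from 2001-01-09 to 2002-02-25 tolled the period for 412 days, extending the deadline to 2003-08-26.
The plaintiff's legal incapacity starting 2003-12-08 came too late — the period had run on 2003-08-26 — and so does not extend the deadline.
Nothing else in the chronology tolls or restarts the period.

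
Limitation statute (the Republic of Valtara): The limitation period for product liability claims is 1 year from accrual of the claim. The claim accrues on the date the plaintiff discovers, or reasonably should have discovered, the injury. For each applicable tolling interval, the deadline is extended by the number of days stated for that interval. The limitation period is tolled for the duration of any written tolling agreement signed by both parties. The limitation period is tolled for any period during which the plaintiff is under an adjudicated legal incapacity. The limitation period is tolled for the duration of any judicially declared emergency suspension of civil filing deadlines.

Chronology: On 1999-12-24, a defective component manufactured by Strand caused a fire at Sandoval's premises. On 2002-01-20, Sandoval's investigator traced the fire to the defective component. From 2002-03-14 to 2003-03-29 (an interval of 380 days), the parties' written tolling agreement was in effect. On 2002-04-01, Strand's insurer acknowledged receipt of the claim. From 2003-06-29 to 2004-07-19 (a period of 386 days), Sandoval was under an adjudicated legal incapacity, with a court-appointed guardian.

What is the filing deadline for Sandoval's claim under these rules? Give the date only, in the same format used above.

Accrual is tied to discovery, so the period began on 2002-01-20 rather than on 1999-12-24 when the act occurred.
The untolled deadline — 1 year after 2002-01-20 — is 2003-01-20.
The period was tolled for 380 days by the written tolling agreement (2002-03-14 to 2003-03-29), pushing the deadline to 2004-02-04.
Because the plaintiff's legal incapacity ran from 2003-06-29 to 2004-07-19, the deadline is extended by 386 days to 2005-02-24.
The other events in the timeline have no effect on the limitation period under the stated rules.

2005-02-24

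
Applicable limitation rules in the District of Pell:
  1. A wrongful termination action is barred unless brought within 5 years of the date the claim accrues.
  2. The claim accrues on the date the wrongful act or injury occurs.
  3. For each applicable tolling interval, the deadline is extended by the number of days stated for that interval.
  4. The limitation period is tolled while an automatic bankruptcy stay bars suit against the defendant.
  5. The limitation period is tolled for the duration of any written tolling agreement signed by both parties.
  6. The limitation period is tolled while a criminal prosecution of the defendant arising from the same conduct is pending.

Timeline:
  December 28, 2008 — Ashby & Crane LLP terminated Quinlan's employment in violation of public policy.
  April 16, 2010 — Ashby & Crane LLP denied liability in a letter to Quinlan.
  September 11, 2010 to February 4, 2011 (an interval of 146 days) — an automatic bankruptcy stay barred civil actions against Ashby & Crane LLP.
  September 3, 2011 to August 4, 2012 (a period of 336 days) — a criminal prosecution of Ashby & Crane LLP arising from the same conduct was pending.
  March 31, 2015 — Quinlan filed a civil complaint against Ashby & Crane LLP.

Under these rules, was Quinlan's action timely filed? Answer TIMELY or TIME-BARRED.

TIMELY

The claim accrued on December 28, 2008, when the wrongful act occurred.
Adding the 5 years base period to December 28, 2008 gives a deadline of December 28, 2013, before any tolling.
Because the automatic bankruptcy stay ran from September 11, 2010 to February 4, 2011, the deadline is extended by 146 days to May 23, 2014.
Because the pending criminal prosecution ran from September 3, 2011 to August 4, 2012, the deadline is extended by 336 days to April 24, 2015.
Nothing else in the chronology tolls or restarts the period.
Filing on March 31, 2015 beat the April 24, 2015 deadline — the action is timely.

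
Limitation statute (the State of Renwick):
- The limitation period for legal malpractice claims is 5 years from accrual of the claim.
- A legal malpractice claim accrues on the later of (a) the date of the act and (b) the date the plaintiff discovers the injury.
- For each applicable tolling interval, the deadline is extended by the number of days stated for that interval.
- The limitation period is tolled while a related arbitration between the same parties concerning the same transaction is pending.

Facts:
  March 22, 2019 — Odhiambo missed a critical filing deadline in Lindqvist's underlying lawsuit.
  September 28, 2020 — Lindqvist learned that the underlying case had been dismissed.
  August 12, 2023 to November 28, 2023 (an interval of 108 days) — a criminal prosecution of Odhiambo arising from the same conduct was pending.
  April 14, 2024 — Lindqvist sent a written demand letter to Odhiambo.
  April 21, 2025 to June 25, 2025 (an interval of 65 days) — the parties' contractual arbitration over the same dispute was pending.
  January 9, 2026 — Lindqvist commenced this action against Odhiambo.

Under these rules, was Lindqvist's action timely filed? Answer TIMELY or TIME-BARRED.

Taking the later of the act (March 22, 2019) and discovery (September 28, 2020), the claim accrued on September 28, 2020.
The untolled deadline — 5 years after September 28, 2020 — is September 28, 2025.
The pending related arbitration from April 21, 2025 to June 25, 2025 tolled the period for 65 days, extending the deadline to December 2, 2025.
The pending criminal prosecution from August 12, 2023 to November 28, 2023 does not toll the period, because no stated rule makes a criminal prosecution a tolling event.
Nothing else in the chronology tolls or restarts the period.
Filing on January 9, 2026 missed the December 2, 2025 deadline — the action is time-barred.

TIME-BARRED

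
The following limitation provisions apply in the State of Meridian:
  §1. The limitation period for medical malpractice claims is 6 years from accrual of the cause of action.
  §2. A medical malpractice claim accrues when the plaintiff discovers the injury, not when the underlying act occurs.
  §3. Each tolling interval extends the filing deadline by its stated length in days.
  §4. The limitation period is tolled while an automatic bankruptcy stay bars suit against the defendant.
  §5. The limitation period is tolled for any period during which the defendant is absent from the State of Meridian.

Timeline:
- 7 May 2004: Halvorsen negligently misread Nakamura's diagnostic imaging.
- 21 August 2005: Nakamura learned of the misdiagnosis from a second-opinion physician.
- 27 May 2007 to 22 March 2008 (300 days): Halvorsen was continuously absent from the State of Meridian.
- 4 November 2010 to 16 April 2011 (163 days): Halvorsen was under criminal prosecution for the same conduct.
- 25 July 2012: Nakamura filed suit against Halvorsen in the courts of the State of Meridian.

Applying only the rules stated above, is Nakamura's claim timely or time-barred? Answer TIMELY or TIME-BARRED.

Under the discovery rule, the claim accrued on 21 August 2005, when Nakamura discovered the injury — not on the 7 May 2004 date of the underlying act.
6 years from 21 August 2005 is 21 August 2011.
The defendant's absence from the jurisdiction from 27 May 2007 to 22 March 2008 tolled the period for 300 days, extending the deadline to 16 June 2012.
Although a criminal prosecution ran from 4 November 2010 to 16 April 2011, the stated rules do not make that a tolling event, so it is disregarded.
Nakamura filed on 25 July 2012, after the 16 June 2012 deadline, so the action is time-barred.

TIME-BARRED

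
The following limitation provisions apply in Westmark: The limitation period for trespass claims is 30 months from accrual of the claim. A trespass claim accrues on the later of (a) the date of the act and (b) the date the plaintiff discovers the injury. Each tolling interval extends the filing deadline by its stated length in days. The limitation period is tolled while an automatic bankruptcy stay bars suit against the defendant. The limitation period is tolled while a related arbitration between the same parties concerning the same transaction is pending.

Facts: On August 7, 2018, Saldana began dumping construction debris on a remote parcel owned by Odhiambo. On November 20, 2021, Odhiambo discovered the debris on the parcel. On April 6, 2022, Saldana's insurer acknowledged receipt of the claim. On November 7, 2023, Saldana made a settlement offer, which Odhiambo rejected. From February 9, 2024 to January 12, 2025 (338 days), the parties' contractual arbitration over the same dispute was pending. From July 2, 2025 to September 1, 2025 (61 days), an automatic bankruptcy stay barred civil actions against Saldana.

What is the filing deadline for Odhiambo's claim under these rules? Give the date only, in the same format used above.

April 23, 2025

The claim accrued on November 20, 2021 — the later of the August 7, 2018 act and the November 20, 2021 discovery.
Adding the 30 months base period to November 20, 2021 gives a deadline of May 20, 2024, before any tolling.
The pending related arbitration from February 9, 2024 to January 12, 2025 tolled the period for 338 days, extending the deadline to April 23, 2025.
The automatic bankruptcy stay from July 2, 2025 to September 1, 2025 began after the period had already run on April 23, 2025, so it has no tolling effect.
The other events in the timeline have no effect on the limitation period under the stated rules.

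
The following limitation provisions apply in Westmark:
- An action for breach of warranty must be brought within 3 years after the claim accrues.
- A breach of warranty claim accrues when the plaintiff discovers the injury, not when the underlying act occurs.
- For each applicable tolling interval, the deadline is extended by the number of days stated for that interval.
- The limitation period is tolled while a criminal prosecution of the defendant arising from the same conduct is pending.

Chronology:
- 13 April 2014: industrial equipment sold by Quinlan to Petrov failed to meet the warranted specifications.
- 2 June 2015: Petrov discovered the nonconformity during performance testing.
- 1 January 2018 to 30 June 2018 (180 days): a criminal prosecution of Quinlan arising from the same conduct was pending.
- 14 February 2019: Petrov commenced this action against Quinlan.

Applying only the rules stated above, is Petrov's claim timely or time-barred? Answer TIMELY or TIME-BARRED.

Under the discovery rule, the claim accrued on 2 June 2015, when Petrov discovered the injury — not on the 13 April 2014 date of the underlying act.
3 years from 2 June 2015 is 2 June 2018.
The period was tolled for 180 days by the pending criminal prosecution (1 January 2018 to 30 June 2018), pushing the deadline to 29 November 2018.
Filing on 14 February 2019 missed the 29 November 2018 deadline — the action is time-barred.

TIME-BARRED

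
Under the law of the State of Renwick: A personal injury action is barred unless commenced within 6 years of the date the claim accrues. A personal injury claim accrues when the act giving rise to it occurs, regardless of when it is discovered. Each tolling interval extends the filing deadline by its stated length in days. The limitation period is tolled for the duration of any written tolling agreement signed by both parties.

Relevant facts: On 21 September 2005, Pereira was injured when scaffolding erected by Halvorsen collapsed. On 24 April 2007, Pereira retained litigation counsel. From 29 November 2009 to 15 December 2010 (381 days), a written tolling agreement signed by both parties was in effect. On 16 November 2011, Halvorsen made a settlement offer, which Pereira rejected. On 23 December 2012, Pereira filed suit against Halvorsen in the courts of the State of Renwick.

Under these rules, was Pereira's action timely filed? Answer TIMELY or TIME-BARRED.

The limitation period began to run on 21 September 2005.
The untolled deadline — 6 years after 21 September 2005 — is 21 September 2011.
Because the written tolling agreement ran from 29 November 2009 to 15 December 2010, the deadline is extended by 381 days to 6 October 2012.
The other events in the timeline have no effect on the limitation period under the stated rules.
Pereira filed on 23 December 2012, after the 6 October 2012 deadline, so the action is time-barred.

TIME-BARRED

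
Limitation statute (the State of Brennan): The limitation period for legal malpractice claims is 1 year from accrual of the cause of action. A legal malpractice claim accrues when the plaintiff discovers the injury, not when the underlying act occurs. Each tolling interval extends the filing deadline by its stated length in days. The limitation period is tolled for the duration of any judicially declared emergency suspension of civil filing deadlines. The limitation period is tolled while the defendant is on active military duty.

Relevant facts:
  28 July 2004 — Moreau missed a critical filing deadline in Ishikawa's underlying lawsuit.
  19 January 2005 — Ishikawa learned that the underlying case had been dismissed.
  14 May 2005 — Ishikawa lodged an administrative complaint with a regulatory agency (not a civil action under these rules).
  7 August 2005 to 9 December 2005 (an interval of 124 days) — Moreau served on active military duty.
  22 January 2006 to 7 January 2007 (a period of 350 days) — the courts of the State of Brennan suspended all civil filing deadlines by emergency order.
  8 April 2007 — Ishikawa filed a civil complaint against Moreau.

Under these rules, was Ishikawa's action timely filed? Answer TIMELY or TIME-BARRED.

The claim did not accrue until Ishikawa discovered the injury on 19 January 2005; the 28 July 2004 act date does not start the clock under the stated rule.
The untolled deadline — 1 year after 19 January 2005 — is 19 January 2006.
The period was tolled for 124 days by the defendant's active military service (7 August 2005 to 9 December 2005), pushing the deadline to 23 May 2006.
Because the emergency suspension of filing deadlines ran from 22 January 2006 to 7 January 2007, the deadline is extended by 350 days to 8 May 2007.
Nothing else in the chronology tolls or restarts the period.
Filing on 8 April 2007 beat the 8 May 2007 deadline — the action is timely.

TIMELY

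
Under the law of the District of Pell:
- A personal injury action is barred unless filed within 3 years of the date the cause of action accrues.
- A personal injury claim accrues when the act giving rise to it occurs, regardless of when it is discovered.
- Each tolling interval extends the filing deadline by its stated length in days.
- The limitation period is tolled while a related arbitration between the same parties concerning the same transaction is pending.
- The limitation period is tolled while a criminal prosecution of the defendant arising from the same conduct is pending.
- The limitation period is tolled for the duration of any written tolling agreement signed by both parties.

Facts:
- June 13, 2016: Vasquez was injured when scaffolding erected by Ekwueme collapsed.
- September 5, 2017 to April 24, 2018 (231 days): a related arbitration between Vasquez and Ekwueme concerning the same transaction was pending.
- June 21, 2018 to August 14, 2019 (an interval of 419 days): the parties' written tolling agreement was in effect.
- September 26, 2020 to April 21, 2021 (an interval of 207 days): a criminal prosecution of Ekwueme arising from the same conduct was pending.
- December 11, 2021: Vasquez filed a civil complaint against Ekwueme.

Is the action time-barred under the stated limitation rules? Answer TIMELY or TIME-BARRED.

The cause of action accrued on June 13, 2016, the date of the act.
The untolled deadline — 3 years after June 13, 2016 — is June 13, 2019.
Because the pending related arbitration ran from September 5, 2017 to April 24, 2018, the deadline is extended by 231 days to January 30, 2020.
The period was tolled for 419 days by the written tolling agreement (June 21, 2018 to August 14, 2019), pushing the deadline to March 24, 2021.
The period was tolled for 207 days by the pending criminal prosecution (September 26, 2020 to April 21, 2021), pushing the deadline to October 17, 2021.
Vasquez filed on December 11, 2021, after the October 17, 2021 deadline, so the action is time-barred.

TIME-BARRED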